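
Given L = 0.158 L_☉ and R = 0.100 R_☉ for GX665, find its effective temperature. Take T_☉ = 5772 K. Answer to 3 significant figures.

1.15×10^4 K

T/T_☉ = (L/L_☉)^(1/4) / (R/R_☉)^(1/2)
T = 5772 × (0.158)^(1/4) / √(0.100) = 5772 × 0.6305 / 0.3162 = 1.151×10^4 K.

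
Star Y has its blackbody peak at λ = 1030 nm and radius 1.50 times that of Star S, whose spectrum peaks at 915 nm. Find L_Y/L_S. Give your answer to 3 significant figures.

Wien's law gives T ∝ 1/λ_max, so T_Y/T_S = λ_S/λ_Y = 915/1030 = 0.8883.
Then L ∝ R²T⁴ gives L_Y/L_S = (1.50)² × (0.8883)⁴ = 2.250 × 0.6228 = 1.401.

1.40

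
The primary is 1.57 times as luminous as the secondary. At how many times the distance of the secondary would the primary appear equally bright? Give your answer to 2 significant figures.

1.3

Equal flux requires L_p/d_p² = L_s/d_s², so d_p/d_s = √(L_p/L_s)
= √(1.57) = 1.253.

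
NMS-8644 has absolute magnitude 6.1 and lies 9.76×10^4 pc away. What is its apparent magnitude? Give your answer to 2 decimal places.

26.05

m = M + 5 log₁₀(d/10 pc) = 6.1 + 5 log₁₀(9.76×10^4/10)
  = 6.1 + 5 × 3.989 = 6.1 + 19.95 = 26.05.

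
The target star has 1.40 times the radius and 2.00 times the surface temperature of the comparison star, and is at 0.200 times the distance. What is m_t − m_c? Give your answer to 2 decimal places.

-7.24

L_t/L_c = (1.40)²(2.00)⁴ = 31.36.
F_t/F_c = (L_t/L_c)/(d_t/d_c)² = 31.36/0.04000 = 784.0.
m_t − m_c = −2.5 log₁₀(784.0) = -7.24.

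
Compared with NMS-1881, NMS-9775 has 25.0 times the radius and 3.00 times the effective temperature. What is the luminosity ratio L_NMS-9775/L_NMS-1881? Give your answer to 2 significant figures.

5.1×10^4

From the Stefan–Boltzmann law, L ∝ R²T⁴, so
L_NMS-9775/L_NMS-1881 = (R_NMS-9775/R_NMS-1881)² (T_NMS-9775/T_NMS-1881)⁴ = (25.0)² × (3.00)⁴ = 625.0 × 81.00 = 5.062×10^4.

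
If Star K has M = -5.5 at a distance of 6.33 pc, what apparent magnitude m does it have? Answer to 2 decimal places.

-6.49

m = M + 5 log₁₀(d/10 pc) = -5.5 + 5 log₁₀(6.33/10)
  = -5.5 + 5 × -0.199 = -5.5 + -0.99 = -6.49.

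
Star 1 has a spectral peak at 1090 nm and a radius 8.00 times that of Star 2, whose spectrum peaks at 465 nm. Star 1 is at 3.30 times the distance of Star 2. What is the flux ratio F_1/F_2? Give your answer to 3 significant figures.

0.195

Wien's law: T_1/T_2 = λ_2/λ_1 = 465/1090 = 0.4266.
L_1/L_2 = (R_1/R_2)²(T_1/T_2)⁴ = (8.00)²(0.4266)⁴ = 2.120.
F_1/F_2 = (L_1/L_2)/(d_1/d_2)² = 2.120/(3.30)² = 0.1947.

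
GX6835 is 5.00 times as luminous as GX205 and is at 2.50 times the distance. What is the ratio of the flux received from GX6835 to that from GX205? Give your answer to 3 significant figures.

0.800

F = L/(4πd²), so F_GX6835/F_GX205 = (L_GX6835/L_GX205) / (d_GX6835/d_GX205)²
= 5.00 / (2.50)² = 5.00 / 6.250 = 0.8000.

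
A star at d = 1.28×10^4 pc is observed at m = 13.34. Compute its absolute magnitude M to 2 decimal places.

M = m − 5 log₁₀(d/10 pc) = 13.34 − 5 log₁₀(1.28×10^4/10)
  = 13.34 − 5 × 3.107 = 13.34 − 15.54 = -2.20.

-2.20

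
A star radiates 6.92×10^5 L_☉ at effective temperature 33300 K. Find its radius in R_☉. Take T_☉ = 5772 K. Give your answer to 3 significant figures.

25.0 R_☉

R/R_☉ = √(L/L_☉) / (T/T_☉)² = √(6.92×10^5) / (5.769)²
       = 831.9 / 33.28 = 24.99.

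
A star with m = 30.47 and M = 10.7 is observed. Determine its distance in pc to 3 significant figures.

m − M = 5 log₁₀(d/10 pc)
30.47 − (10.7) = 19.77 = 5 log₁₀(d/10)
d = 10 × 10^(19.77/5) = 10 × 10^3.954 = 8.995×10^4 pc.

8.99×10^4 pc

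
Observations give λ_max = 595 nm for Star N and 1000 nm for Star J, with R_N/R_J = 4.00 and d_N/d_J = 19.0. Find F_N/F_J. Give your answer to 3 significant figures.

0.354

Wien's law: T_N/T_J = λ_J/λ_N = 1000/595 = 1.681.
L_N/L_J = (R_N/R_J)²(T_N/T_J)⁴ = (4.00)²(1.681)⁴ = 127.7.
F_N/F_J = (L_N/L_J)/(d_N/d_J)² = 127.7/(19.0)² = 0.3536.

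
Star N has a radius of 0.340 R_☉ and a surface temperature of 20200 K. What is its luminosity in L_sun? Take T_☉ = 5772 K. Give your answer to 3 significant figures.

17.3 L_sun

L/L_☉ = (R/R_☉)² (T/T_☉)⁴ = (0.340)² × (20200/5772)⁴
       = 0.1156 × (3.500)⁴ = 0.1156 × 150.0 = 17.34.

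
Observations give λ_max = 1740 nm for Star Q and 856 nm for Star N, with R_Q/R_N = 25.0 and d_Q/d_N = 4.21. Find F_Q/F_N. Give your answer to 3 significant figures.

Wien's law: T_Q/T_N = λ_N/λ_Q = 856/1740 = 0.4920.
L_Q/L_N = (R_Q/R_N)²(T_Q/T_N)⁴ = (25.0)²(0.4920)⁴ = 36.61.
F_Q/F_N = (L_Q/L_N)/(d_Q/d_N)² = 36.61/(4.21)² = 2.065.

2.07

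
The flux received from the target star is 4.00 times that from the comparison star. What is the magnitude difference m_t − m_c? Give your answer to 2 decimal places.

-1.51

m_t − m_c = −2.5 log₁₀(F_t/F_c) = −2.5 log₁₀(4.00) = −2.5 × (0.602) = -1.505.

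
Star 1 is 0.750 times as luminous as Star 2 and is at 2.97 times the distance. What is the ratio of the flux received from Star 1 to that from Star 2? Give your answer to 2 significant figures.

F = L/(4πd²), so F_1/F_2 = (L_1/L_2) / (d_1/d_2)²
= 0.750 / (2.97)² = 0.750 / 8.821 = 0.08503.

0.085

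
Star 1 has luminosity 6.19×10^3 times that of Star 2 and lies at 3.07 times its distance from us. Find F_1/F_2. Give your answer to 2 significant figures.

6.6×10^2

F = L/(4πd²), so F_1/F_2 = (L_1/L_2) / (d_1/d_2)²
= 6.19×10^3 / (3.07)² = 6.19×10^3 / 9.425 = 656.8.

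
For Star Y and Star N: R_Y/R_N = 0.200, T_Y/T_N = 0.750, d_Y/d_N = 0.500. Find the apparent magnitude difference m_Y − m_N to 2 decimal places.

3.24

L_Y/L_N = (0.200)²(0.750)⁴ = 0.01266.
F_Y/F_N = (L_Y/L_N)/(d_Y/d_N)² = 0.01266/0.2500 = 0.05063.
m_Y − m_N = −2.5 log₁₀(0.05063) = 3.24.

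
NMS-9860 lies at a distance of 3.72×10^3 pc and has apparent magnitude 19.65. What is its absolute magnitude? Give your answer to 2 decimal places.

M = m − 5 log₁₀(d/10 pc) = 19.65 − 5 log₁₀(3.72×10^3/10)
  = 19.65 − 5 × 2.571 = 19.65 − 12.85 = 6.80.

6.80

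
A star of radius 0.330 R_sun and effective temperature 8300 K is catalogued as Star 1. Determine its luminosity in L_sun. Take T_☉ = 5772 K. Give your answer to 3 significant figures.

L/L_☉ = (R/R_☉)² (T/T_☉)⁴ = (0.330)² × (8300/5772)⁴
       = 0.1089 × (1.438)⁴ = 0.1089 × 4.276 = 0.4656.

0.466 L_sun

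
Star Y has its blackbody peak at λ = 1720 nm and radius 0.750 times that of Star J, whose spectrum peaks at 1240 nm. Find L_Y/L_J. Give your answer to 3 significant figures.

Wien's law gives T ∝ 1/λ_max, so T_Y/T_J = λ_J/λ_Y = 1240/1720 = 0.7209.
Then L ∝ R²T⁴ gives L_Y/L_J = (0.750)² × (0.7209)⁴ = 0.5625 × 0.2701 = 0.1519.

0.152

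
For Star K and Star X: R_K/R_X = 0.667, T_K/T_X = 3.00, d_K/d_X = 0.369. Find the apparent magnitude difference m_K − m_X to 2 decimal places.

-6.06

L_K/L_X = (0.667)²(3.00)⁴ = 36.04.
F_K/F_X = (L_K/L_X)/(d_K/d_X)² = 36.04/0.1362 = 264.7.
m_K − m_X = −2.5 log₁₀(264.7) = -6.06.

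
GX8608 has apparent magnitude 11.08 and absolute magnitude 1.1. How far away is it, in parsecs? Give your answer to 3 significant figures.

991 pc

m − M = 5 log₁₀(d/10 pc)
11.08 − (1.1) = 9.98 = 5 log₁₀(d/10)
d = 10 × 10^(9.98/5) = 10 × 10^1.996 = 990.8 pc.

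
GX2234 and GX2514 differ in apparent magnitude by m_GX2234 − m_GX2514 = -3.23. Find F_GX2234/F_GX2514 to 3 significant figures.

F_GX2234/F_GX2514 = 10^(−(m_GX2234 − m_GX2514)/2.5) = 10^(3.23/2.5) = 10^1.292 = 19.59.

19.6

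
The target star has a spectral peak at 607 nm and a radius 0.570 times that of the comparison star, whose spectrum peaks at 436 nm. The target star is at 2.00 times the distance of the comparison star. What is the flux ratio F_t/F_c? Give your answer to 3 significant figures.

Wien's law: T_t/T_c = λ_c/λ_t = 436/607 = 0.7183.
L_t/L_c = (R_t/R_c)²(T_t/T_c)⁴ = (0.570)²(0.7183)⁴ = 0.08649.
F_t/F_c = (L_t/L_c)/(d_t/d_c)² = 0.08649/(2.00)² = 0.02162.

0.0216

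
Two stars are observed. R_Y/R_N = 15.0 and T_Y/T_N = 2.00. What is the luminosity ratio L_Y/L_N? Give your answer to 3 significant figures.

From the Stefan–Boltzmann law, L ∝ R²T⁴, so
L_Y/L_N = (R_Y/R_N)² (T_Y/T_N)⁴ = (15.0)² × (2.00)⁴ = 225.0 × 16.00 = 3600.

3.60×10^3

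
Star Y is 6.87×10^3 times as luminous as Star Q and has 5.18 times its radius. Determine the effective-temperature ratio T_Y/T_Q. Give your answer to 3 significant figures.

4.00

L ∝ R²T⁴ gives T ∝ (L/R²)^(1/4), so
T_Y/T_Q = (6.87×10^3 / 5.18²)^(1/4) = (256.0)^(1/4) = 4.000.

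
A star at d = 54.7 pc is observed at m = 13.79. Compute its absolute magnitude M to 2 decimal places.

M = m − 5 log₁₀(d/10 pc) = 13.79 − 5 log₁₀(54.7/10)
  = 13.79 − 5 × 0.738 = 13.79 − 3.69 = 10.10.

10.10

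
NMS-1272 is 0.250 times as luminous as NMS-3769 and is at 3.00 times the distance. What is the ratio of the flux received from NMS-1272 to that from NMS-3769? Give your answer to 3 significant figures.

0.0278

F = L/(4πd²), so F_NMS-1272/F_NMS-3769 = (L_NMS-1272/L_NMS-3769) / (d_NMS-1272/d_NMS-3769)²
= 0.250 / (3.00)² = 0.250 / 9.000 = 0.02778.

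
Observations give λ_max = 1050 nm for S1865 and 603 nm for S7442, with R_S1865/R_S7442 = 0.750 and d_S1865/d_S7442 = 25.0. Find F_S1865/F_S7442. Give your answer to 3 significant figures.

Wien's law: T_S1865/T_S7442 = λ_S7442/λ_S1865 = 603/1050 = 0.5743.
L_S1865/L_S7442 = (R_S1865/R_S7442)²(T_S1865/T_S7442)⁴ = (0.750)²(0.5743)⁴ = 0.06118.
F_S1865/F_S7442 = (L_S1865/L_S7442)/(d_S1865/d_S7442)² = 0.06118/(25.0)² = 9.789×10^-5.

9.79×10^-5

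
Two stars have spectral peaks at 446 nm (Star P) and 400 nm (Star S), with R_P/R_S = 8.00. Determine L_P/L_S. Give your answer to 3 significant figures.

Wien's law gives T ∝ 1/λ_max, so T_P/T_S = λ_S/λ_P = 400/446 = 0.8969.
Then L ∝ R²T⁴ gives L_P/L_S = (8.00)² × (0.8969)⁴ = 64.00 × 0.6470 = 41.41.

41.4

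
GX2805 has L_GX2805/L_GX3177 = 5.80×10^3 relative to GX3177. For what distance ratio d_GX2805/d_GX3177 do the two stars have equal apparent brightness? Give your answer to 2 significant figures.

76

Equal flux requires L_GX2805/d_GX2805² = L_GX3177/d_GX3177², so d_GX2805/d_GX3177 = √(L_GX2805/L_GX3177)
= √(5.80×10^3) = 76.16.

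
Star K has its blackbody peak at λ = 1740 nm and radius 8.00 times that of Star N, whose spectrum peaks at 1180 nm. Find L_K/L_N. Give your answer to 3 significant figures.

13.5

Wien's law gives T ∝ 1/λ_max, so T_K/T_N = λ_N/λ_K = 1180/1740 = 0.6782.
Then L ∝ R²T⁴ gives L_K/L_N = (8.00)² × (0.6782)⁴ = 64.00 × 0.2115 = 13.54.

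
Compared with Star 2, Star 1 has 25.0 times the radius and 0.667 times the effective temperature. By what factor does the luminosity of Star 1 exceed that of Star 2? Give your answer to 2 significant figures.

1.2×10^2

From the Stefan–Boltzmann law, L ∝ R²T⁴, so
L_1/L_2 = (R_1/R_2)² (T_1/T_2)⁴ = (25.0)² × (0.667)⁴ = 625.0 × 0.1979 = 123.7.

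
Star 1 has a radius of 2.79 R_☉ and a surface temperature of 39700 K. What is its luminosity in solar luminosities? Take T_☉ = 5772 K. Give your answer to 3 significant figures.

L/L_☉ = (R/R_☉)² (T/T_☉)⁴ = (2.79)² × (39700/5772)⁴
       = 7.784 × (6.878)⁴ = 7.784 × 2238 = 1.742×10^4.

1.74×10^4 solar luminosities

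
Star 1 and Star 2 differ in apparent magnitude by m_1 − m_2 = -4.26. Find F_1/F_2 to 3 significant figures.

50.6

F_1/F_2 = 10^(−(m_1 − m_2)/2.5) = 10^(4.26/2.5) = 10^1.704 = 50.58.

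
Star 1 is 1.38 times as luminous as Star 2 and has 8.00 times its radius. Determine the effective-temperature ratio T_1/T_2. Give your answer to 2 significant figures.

0.38

L ∝ R²T⁴ gives T ∝ (L/R²)^(1/4), so
T_1/T_2 = (1.38 / 8.00²)^(1/4) = (0.02156)^(1/4) = 0.3832.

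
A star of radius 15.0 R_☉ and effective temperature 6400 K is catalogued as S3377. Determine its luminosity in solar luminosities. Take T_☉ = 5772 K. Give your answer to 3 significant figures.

340 solar luminosities

L/L_☉ = (R/R_☉)² (T/T_☉)⁴ = (15.0)² × (6400/5772)⁴
       = 225.0 × (1.109)⁴ = 225.0 × 1.512 = 340.1.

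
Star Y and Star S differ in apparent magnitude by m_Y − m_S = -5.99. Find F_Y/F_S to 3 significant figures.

F_Y/F_S = 10^(−(m_Y − m_S)/2.5) = 10^(5.99/2.5) = 10^2.396 = 248.9.

249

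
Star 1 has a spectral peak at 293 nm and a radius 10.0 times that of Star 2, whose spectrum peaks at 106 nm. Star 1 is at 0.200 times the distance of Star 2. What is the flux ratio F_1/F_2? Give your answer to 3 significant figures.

Wien's law: T_1/T_2 = λ_2/λ_1 = 106/293 = 0.3618.
L_1/L_2 = (R_1/R_2)²(T_1/T_2)⁴ = (10.0)²(0.3618)⁴ = 1.713.
F_1/F_2 = (L_1/L_2)/(d_1/d_2)² = 1.713/(0.200)² = 42.82.

42.8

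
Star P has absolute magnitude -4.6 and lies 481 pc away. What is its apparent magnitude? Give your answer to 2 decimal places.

m = M + 5 log₁₀(d/10 pc) = -4.6 + 5 log₁₀(481/10)
  = -4.6 + 5 × 1.682 = -4.6 + 8.41 = 3.81.

3.81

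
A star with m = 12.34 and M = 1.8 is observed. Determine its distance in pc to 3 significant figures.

m − M = 5 log₁₀(d/10 pc)
12.34 − (1.8) = 10.54 = 5 log₁₀(d/10)
d = 10 × 10^(10.54/5) = 10 × 10^2.108 = 1282 pc.

1.28×10^3 pc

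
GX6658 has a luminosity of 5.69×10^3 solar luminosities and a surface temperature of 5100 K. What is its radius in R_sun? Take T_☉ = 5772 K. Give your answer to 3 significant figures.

R/R_☉ = √(L/L_☉) / (T/T_☉)² = √(5.69×10^3) / (0.8836)²
       = 75.43 / 0.7807 = 96.62.

96.6 R_sun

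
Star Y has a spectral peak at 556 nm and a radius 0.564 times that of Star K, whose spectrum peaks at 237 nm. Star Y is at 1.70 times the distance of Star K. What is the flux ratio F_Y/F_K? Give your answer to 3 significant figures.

Wien's law: T_Y/T_K = λ_K/λ_Y = 237/556 = 0.4263.
L_Y/L_K = (R_Y/R_K)²(T_Y/T_K)⁴ = (0.564)²(0.4263)⁴ = 0.01050.
F_Y/F_K = (L_Y/L_K)/(d_Y/d_K)² = 0.01050/(1.70)² = 0.003634.

0.00363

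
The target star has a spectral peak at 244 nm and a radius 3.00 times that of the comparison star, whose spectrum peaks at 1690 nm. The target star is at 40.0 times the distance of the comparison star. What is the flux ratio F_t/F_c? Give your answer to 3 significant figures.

12.9

Wien's law: T_t/T_c = λ_c/λ_t = 1690/244 = 6.926.
L_t/L_c = (R_t/R_c)²(T_t/T_c)⁴ = (3.00)²(6.926)⁴ = 2.071×10^4.
F_t/F_c = (L_t/L_c)/(d_t/d_c)² = 2.071×10^4/(40.0)² = 12.95.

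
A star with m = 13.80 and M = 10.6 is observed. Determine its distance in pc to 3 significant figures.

m − M = 5 log₁₀(d/10 pc)
13.80 − (10.6) = 3.20 = 5 log₁₀(d/10)
d = 10 × 10^(3.20/5) = 10 × 10^0.640 = 43.65 pc.

43.7 pc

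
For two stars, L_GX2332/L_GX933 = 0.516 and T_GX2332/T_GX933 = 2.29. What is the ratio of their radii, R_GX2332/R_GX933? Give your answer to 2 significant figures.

L ∝ R²T⁴ gives R ∝ √L / T², so
R_GX2332/R_GX933 = √(0.516) / (2.29)² = 0.7183 / 5.244 = 0.1370.

0.14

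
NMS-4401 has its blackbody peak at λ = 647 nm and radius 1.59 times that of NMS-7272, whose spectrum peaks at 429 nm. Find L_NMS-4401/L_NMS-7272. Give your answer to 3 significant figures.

Wien's law gives T ∝ 1/λ_max, so T_NMS-4401/T_NMS-7272 = λ_NMS-7272/λ_NMS-4401 = 429/647 = 0.6631.
Then L ∝ R²T⁴ gives L_NMS-4401/L_NMS-7272 = (1.59)² × (0.6631)⁴ = 2.528 × 0.1933 = 0.4887.

0.489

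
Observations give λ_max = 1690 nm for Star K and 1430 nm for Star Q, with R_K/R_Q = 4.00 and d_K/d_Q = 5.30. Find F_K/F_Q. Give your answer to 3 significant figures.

Wien's law: T_K/T_Q = λ_Q/λ_K = 1430/1690 = 0.8462.
L_K/L_Q = (R_K/R_Q)²(T_K/T_Q)⁴ = (4.00)²(0.8462)⁴ = 8.202.
F_K/F_Q = (L_K/L_Q)/(d_K/d_Q)² = 8.202/(5.30)² = 0.2920.

0.292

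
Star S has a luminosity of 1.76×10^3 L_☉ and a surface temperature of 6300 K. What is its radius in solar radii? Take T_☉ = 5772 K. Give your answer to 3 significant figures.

35.2 solar radii

R/R_☉ = √(L/L_☉) / (T/T_☉)² = √(1.76×10^3) / (1.091)²
       = 41.95 / 1.191 = 35.22.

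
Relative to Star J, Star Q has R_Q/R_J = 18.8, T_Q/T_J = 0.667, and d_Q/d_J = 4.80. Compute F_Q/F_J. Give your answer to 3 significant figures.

L_Q/L_J = (R_Q/R_J)²(T_Q/T_J)⁴ = (18.8)² × (0.667)⁴ = 69.96.
F_Q/F_J = (L_Q/L_J)/(d_Q/d_J)² = 69.96 / (4.80)² = 3.036.

3.04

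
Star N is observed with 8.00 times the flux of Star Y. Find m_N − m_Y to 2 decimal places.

-2.26

m_N − m_Y = −2.5 log₁₀(F_N/F_Y) = −2.5 log₁₀(8.00) = −2.5 × (0.903) = -2.258.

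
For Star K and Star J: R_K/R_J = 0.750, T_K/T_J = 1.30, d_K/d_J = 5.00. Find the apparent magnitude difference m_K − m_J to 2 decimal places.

L_K/L_J = (0.750)²(1.30)⁴ = 1.607.
F_K/F_J = (L_K/L_J)/(d_K/d_J)² = 1.607/25.00 = 0.06426.
m_K − m_J = −2.5 log₁₀(0.06426) = 2.98.

2.98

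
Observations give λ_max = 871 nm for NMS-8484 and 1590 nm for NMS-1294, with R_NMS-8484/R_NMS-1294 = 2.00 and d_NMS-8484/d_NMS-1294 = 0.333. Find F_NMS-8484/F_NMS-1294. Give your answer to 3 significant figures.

401

Wien's law: T_NMS-8484/T_NMS-1294 = λ_NMS-1294/λ_NMS-8484 = 1590/871 = 1.825.
L_NMS-8484/L_NMS-1294 = (R_NMS-8484/R_NMS-1294)²(T_NMS-8484/T_NMS-1294)⁴ = (2.00)²(1.825)⁴ = 44.42.
F_NMS-8484/F_NMS-1294 = (L_NMS-8484/L_NMS-1294)/(d_NMS-8484/d_NMS-1294)² = 44.42/(0.333)² = 400.6.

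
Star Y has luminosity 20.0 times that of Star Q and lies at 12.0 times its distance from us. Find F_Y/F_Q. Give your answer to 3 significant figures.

F = L/(4πd²), so F_Y/F_Q = (L_Y/L_Q) / (d_Y/d_Q)²
= 20.0 / (12.0)² = 20.0 / 144.0 = 0.1389.

0.139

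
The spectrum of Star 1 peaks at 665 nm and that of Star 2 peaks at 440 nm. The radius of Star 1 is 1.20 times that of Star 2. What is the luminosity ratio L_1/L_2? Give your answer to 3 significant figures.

Wien's law gives T ∝ 1/λ_max, so T_1/T_2 = λ_2/λ_1 = 440/665 = 0.6617.
Then L ∝ R²T⁴ gives L_1/L_2 = (1.20)² × (0.6617)⁴ = 1.440 × 0.1917 = 0.2760.

0.276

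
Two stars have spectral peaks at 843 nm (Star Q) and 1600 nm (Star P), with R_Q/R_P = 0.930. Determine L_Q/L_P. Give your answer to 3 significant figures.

11.2

Wien's law gives T ∝ 1/λ_max, so T_Q/T_P = λ_P/λ_Q = 1600/843 = 1.898.
Then L ∝ R²T⁴ gives L_Q/L_P = (0.930)² × (1.898)⁴ = 0.8649 × 12.98 = 11.22.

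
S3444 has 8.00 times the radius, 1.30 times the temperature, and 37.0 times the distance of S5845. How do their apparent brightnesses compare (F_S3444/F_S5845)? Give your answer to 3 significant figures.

0.134

L_S3444/L_S5845 = (R_S3444/R_S5845)²(T_S3444/T_S5845)⁴ = (8.00)² × (1.30)⁴ = 182.8.
F_S3444/F_S5845 = (L_S3444/L_S5845)/(d_S3444/d_S5845)² = 182.8 / (37.0)² = 0.1335.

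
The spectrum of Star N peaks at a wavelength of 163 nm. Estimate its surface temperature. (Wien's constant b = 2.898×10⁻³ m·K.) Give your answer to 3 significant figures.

T = b/λ_max = 2.898×10⁻³ / (163×10⁻⁹) = 1.778×10^4 K.

1.78×10^4 K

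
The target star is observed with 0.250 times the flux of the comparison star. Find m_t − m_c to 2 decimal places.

1.51

m_t − m_c = −2.5 log₁₀(F_t/F_c) = −2.5 log₁₀(0.250) = −2.5 × (-0.602) = 1.505.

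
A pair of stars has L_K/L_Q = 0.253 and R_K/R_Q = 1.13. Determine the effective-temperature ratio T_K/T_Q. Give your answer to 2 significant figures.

0.67

L ∝ R²T⁴ gives T ∝ (L/R²)^(1/4), so
T_K/T_Q = (0.253 / 1.13²)^(1/4) = (0.1981)^(1/4) = 0.6672.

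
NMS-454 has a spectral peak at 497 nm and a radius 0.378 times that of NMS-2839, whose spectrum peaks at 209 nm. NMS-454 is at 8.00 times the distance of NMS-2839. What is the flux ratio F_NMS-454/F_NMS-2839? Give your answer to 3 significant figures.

6.98×10^-5

Wien's law: T_NMS-454/T_NMS-2839 = λ_NMS-2839/λ_NMS-454 = 209/497 = 0.4205.
L_NMS-454/L_NMS-2839 = (R_NMS-454/R_NMS-2839)²(T_NMS-454/T_NMS-2839)⁴ = (0.378)²(0.4205)⁴ = 0.004468.
F_NMS-454/F_NMS-2839 = (L_NMS-454/L_NMS-2839)/(d_NMS-454/d_NMS-2839)² = 0.004468/(8.00)² = 6.982×10^-5.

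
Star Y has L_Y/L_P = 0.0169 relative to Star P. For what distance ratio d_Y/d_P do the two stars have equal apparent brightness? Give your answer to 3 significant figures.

0.130

Equal flux requires L_Y/d_Y² = L_P/d_P², so d_Y/d_P = √(L_Y/L_P)
= √(0.0169) = 0.1300.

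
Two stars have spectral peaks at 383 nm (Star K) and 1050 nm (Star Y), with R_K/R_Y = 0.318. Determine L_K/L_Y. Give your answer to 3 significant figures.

Wien's law gives T ∝ 1/λ_max, so T_K/T_Y = λ_Y/λ_K = 1050/383 = 2.742.
Then L ∝ R²T⁴ gives L_K/L_Y = (0.318)² × (2.742)⁴ = 0.1011 × 56.49 = 5.712.

5.71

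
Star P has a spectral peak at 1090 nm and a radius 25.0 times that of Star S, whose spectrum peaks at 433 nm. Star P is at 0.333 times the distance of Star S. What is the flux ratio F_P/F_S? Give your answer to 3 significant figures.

Wien's law: T_P/T_S = λ_S/λ_P = 433/1090 = 0.3972.
L_P/L_S = (R_P/R_S)²(T_P/T_S)⁴ = (25.0)²(0.3972)⁴ = 15.56.
F_P/F_S = (L_P/L_S)/(d_P/d_S)² = 15.56/(0.333)² = 140.4.

140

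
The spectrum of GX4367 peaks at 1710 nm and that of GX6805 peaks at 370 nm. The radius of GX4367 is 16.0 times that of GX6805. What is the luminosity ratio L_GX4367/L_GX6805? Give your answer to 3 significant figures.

0.561

Wien's law gives T ∝ 1/λ_max, so T_GX4367/T_GX6805 = λ_GX6805/λ_GX4367 = 370/1710 = 0.2164.
Then L ∝ R²T⁴ gives L_GX4367/L_GX6805 = (16.0)² × (0.2164)⁴ = 256.0 × 0.002192 = 0.5611.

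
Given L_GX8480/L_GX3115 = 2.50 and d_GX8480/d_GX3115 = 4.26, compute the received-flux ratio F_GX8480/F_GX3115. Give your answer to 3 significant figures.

F = L/(4πd²), so F_GX8480/F_GX3115 = (L_GX8480/L_GX3115) / (d_GX8480/d_GX3115)²
= 2.50 / (4.26)² = 2.50 / 18.15 = 0.1378.

0.138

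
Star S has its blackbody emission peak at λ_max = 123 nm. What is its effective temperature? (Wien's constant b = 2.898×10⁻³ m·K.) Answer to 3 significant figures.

2.36×10^4 K

T = b/λ_max = 2.898×10⁻³ / (123×10⁻⁹) = 2.356×10^4 K.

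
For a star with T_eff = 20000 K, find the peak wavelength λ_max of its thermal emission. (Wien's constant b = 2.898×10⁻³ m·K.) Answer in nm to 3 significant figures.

145 nm

λ_max = b/T = 2.898×10⁻³ / 20000 = 1.45×10^-7 m = 144.9 nm.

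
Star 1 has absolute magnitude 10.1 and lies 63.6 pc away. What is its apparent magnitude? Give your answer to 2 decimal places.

m = M + 5 log₁₀(d/10 pc) = 10.1 + 5 log₁₀(63.6/10)
  = 10.1 + 5 × 0.803 = 10.1 + 4.02 = 14.12.

14.12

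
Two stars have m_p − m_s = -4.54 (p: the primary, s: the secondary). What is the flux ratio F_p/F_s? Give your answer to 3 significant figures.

F_p/F_s = 10^(−(m_p − m_s)/2.5) = 10^(4.54/2.5) = 10^1.816 = 65.46.

65.5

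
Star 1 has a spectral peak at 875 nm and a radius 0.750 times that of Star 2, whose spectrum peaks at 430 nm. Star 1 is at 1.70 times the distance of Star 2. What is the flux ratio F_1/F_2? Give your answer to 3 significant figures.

0.0114

Wien's law: T_1/T_2 = λ_2/λ_1 = 430/875 = 0.4914.
L_1/L_2 = (R_1/R_2)²(T_1/T_2)⁴ = (0.750)²(0.4914)⁴ = 0.03281.
F_1/F_2 = (L_1/L_2)/(d_1/d_2)² = 0.03281/(1.70)² = 0.01135.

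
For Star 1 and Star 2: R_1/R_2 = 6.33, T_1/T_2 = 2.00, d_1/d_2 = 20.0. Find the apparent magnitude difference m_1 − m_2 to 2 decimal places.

L_1/L_2 = (6.33)²(2.00)⁴ = 641.1.
F_1/F_2 = (L_1/L_2)/(d_1/d_2)² = 641.1/400.0 = 1.603.
m_1 − m_2 = −2.5 log₁₀(1.603) = -0.51.

-0.51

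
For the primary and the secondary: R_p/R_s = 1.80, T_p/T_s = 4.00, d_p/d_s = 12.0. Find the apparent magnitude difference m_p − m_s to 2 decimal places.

-1.90

L_p/L_s = (1.80)²(4.00)⁴ = 829.4.
F_p/F_s = (L_p/L_s)/(d_p/d_s)² = 829.4/144.0 = 5.760.
m_p − m_s = −2.5 log₁₀(5.760) = -1.90.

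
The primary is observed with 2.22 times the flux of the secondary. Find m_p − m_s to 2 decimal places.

-0.87

m_p − m_s = −2.5 log₁₀(F_p/F_s) = −2.5 log₁₀(2.22) = −2.5 × (0.346) = -0.866.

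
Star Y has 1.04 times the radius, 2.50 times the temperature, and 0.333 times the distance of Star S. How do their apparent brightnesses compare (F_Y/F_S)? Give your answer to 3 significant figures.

L_Y/L_S = (R_Y/R_S)²(T_Y/T_S)⁴ = (1.04)² × (2.50)⁴ = 42.25.
F_Y/F_S = (L_Y/L_S)/(d_Y/d_S)² = 42.25 / (0.333)² = 381.0.

381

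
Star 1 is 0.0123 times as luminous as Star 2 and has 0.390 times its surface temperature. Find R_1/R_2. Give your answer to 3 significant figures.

0.729

L ∝ R²T⁴ gives R ∝ √L / T², so
R_1/R_2 = √(0.0123) / (0.390)² = 0.1109 / 0.1521 = 0.7292.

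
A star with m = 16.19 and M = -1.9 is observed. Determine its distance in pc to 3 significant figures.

4.15×10^4 pc

m − M = 5 log₁₀(d/10 pc)
16.19 − (-1.9) = 18.09 = 5 log₁₀(d/10)
d = 10 × 10^(18.09/5) = 10 × 10^3.618 = 4.150×10^4 pc.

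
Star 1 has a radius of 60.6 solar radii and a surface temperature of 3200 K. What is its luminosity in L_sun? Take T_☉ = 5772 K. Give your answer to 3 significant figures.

L/L_☉ = (R/R_☉)² (T/T_☉)⁴ = (60.6)² × (3200/5772)⁴
       = 3672 × (0.5544)⁴ = 3672 × 0.09447 = 346.9.

347 L_sun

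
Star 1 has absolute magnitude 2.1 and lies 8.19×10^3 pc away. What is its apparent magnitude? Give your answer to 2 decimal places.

m = M + 5 log₁₀(d/10 pc) = 2.1 + 5 log₁₀(8.19×10^3/10)
  = 2.1 + 5 × 2.913 = 2.1 + 14.57 = 16.67.

16.67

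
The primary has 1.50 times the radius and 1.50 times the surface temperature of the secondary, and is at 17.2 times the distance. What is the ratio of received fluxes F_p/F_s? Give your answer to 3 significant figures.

L_p/L_s = (R_p/R_s)²(T_p/T_s)⁴ = (1.50)² × (1.50)⁴ = 11.39.
F_p/F_s = (L_p/L_s)/(d_p/d_s)² = 11.39 / (17.2)² = 0.03850.

0.0385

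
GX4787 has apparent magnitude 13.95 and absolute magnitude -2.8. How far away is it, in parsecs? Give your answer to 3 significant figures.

2.24×10^4 pc

m − M = 5 log₁₀(d/10 pc)
13.95 − (-2.8) = 16.75 = 5 log₁₀(d/10)
d = 10 × 10^(16.75/5) = 10 × 10^3.350 = 2.239×10^4 pc.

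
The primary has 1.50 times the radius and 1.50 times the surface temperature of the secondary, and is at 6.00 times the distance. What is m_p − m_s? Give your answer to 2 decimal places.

L_p/L_s = (1.50)²(1.50)⁴ = 11.39.
F_p/F_s = (L_p/L_s)/(d_p/d_s)² = 11.39/36.00 = 0.3164.
m_p − m_s = −2.5 log₁₀(0.3164) = 1.25.

1.25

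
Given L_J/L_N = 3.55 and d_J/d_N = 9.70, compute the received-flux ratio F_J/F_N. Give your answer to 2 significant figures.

0.038

F = L/(4πd²), so F_J/F_N = (L_J/L_N) / (d_J/d_N)²
= 3.55 / (9.70)² = 3.55 / 94.09 = 0.03773.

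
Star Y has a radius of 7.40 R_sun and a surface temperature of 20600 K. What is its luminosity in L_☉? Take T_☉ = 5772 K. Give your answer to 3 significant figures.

8.88×10^3 L_☉

L/L_☉ = (R/R_☉)² (T/T_☉)⁴ = (7.40)² × (20600/5772)⁴
       = 54.76 × (3.569)⁴ = 54.76 × 162.2 = 8884.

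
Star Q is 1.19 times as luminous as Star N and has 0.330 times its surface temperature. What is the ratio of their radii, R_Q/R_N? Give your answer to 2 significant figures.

L ∝ R²T⁴ gives R ∝ √L / T², so
R_Q/R_N = √(1.19) / (0.330)² = 1.091 / 0.1089 = 10.02.

10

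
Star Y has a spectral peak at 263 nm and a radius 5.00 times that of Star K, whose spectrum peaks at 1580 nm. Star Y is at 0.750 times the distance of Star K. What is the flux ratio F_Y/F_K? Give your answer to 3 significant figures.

5.79×10^4

Wien's law: T_Y/T_K = λ_K/λ_Y = 1580/263 = 6.008.
L_Y/L_K = (R_Y/R_K)²(T_Y/T_K)⁴ = (5.00)²(6.008)⁴ = 3.256×10^4.
F_Y/F_K = (L_Y/L_K)/(d_Y/d_K)² = 3.256×10^4/(0.750)² = 5.789×10^4.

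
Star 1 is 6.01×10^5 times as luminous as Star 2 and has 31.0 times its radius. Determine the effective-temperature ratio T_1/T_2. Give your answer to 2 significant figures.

L ∝ R²T⁴ gives T ∝ (L/R²)^(1/4), so
T_1/T_2 = (6.01×10^5 / 31.0²)^(1/4) = (625.4)^(1/4) = 5.001.

5.0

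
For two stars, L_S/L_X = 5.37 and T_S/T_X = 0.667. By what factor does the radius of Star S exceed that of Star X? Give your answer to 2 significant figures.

5.2

L ∝ R²T⁴ gives R ∝ √L / T², so
R_S/R_X = √(5.37) / (0.667)² = 2.317 / 0.4449 = 5.209.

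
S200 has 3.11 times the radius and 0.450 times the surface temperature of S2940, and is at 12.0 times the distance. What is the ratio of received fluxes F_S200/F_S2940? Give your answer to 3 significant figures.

L_S200/L_S2940 = (R_S200/R_S2940)²(T_S200/T_S2940)⁴ = (3.11)² × (0.450)⁴ = 0.3966.
F_S200/F_S2940 = (L_S200/L_S2940)/(d_S200/d_S2940)² = 0.3966 / (12.0)² = 0.002754.

0.00275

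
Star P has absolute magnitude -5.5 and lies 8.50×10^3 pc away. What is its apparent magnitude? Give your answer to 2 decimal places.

m = M + 5 log₁₀(d/10 pc) = -5.5 + 5 log₁₀(8.50×10^3/10)
  = -5.5 + 5 × 2.929 = -5.5 + 14.65 = 9.15.

9.15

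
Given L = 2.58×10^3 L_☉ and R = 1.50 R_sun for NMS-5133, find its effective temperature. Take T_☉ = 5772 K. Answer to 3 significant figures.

T/T_☉ = (L/L_☉)^(1/4) / (R/R_☉)^(1/2)
T = 5772 × (2.58×10^3)^(1/4) / √(1.50) = 5772 × 7.127 / 1.225 = 3.359×10^4 K.

3.36×10^4 K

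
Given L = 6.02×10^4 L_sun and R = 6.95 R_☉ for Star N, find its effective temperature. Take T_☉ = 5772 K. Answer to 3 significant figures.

3.43×10^4 K

T/T_☉ = (L/L_☉)^(1/4) / (R/R_☉)^(1/2)
T = 5772 × (6.02×10^4)^(1/4) / √(6.95) = 5772 × 15.66 / 2.636 = 3.430×10^4 K.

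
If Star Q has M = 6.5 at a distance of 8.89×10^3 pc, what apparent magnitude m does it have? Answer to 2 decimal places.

m = M + 5 log₁₀(d/10 pc) = 6.5 + 5 log₁₀(8.89×10^3/10)
  = 6.5 + 5 × 2.949 = 6.5 + 14.74 = 21.24.

21.24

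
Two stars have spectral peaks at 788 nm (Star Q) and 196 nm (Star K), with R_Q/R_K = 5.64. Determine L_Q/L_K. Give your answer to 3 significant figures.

0.122

Wien's law gives T ∝ 1/λ_max, so T_Q/T_K = λ_K/λ_Q = 196/788 = 0.2487.
Then L ∝ R²T⁴ gives L_Q/L_K = (5.64)² × (0.2487)⁴ = 31.81 × 0.003828 = 0.1218.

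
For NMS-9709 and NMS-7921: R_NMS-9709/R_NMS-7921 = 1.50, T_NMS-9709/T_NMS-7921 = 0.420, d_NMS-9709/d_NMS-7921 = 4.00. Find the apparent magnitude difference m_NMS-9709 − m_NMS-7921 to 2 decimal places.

L_NMS-9709/L_NMS-7921 = (1.50)²(0.420)⁴ = 0.07001.
F_NMS-9709/F_NMS-7921 = (L_NMS-9709/L_NMS-7921)/(d_NMS-9709/d_NMS-7921)² = 0.07001/16.00 = 0.004376.
m_NMS-9709 − m_NMS-7921 = −2.5 log₁₀(0.004376) = 5.90.

5.90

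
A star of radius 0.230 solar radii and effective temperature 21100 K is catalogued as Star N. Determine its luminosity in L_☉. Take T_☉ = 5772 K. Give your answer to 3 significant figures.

L/L_☉ = (R/R_☉)² (T/T_☉)⁴ = (0.230)² × (21100/5772)⁴
       = 0.05290 × (3.656)⁴ = 0.05290 × 178.6 = 9.447.

9.45 L_☉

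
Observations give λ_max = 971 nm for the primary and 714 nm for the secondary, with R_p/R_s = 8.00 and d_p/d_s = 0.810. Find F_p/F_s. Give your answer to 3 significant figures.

Wien's law: T_p/T_s = λ_s/λ_p = 714/971 = 0.7353.
L_p/L_s = (R_p/R_s)²(T_p/T_s)⁴ = (8.00)²(0.7353)⁴ = 18.71.
F_p/F_s = (L_p/L_s)/(d_p/d_s)² = 18.71/(0.810)² = 28.52.

28.5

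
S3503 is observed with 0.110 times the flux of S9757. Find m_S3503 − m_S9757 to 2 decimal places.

2.40

m_S3503 − m_S9757 = −2.5 log₁₀(F_S3503/F_S9757) = −2.5 log₁₀(0.110) = −2.5 × (-0.959) = 2.397.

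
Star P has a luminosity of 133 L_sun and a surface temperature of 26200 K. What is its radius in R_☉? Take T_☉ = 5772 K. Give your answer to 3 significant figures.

0.560 R_☉

R/R_☉ = √(L/L_☉) / (T/T_☉)² = √(133) / (4.539)²
       = 11.53 / 20.60 = 0.5597.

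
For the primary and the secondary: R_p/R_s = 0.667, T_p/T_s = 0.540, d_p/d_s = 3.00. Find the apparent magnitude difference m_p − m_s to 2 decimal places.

5.94

L_p/L_s = (0.667)²(0.540)⁴ = 0.03783.
F_p/F_s = (L_p/L_s)/(d_p/d_s)² = 0.03783/9.000 = 0.004203.
m_p − m_s = −2.5 log₁₀(0.004203) = 5.94.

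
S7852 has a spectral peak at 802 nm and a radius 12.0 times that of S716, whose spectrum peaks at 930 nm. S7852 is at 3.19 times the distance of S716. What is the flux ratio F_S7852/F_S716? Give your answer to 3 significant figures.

25.6

Wien's law: T_S7852/T_S716 = λ_S716/λ_S7852 = 930/802 = 1.160.
L_S7852/L_S716 = (R_S7852/R_S716)²(T_S7852/T_S716)⁴ = (12.0)²(1.160)⁴ = 260.4.
F_S7852/F_S716 = (L_S7852/L_S716)/(d_S7852/d_S716)² = 260.4/(3.19)² = 25.59.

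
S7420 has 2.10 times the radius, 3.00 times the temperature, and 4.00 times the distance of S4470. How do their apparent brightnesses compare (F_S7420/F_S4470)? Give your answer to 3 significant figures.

22.3

L_S7420/L_S4470 = (R_S7420/R_S4470)²(T_S7420/T_S4470)⁴ = (2.10)² × (3.00)⁴ = 357.2.
F_S7420/F_S4470 = (L_S7420/L_S4470)/(d_S7420/d_S4470)² = 357.2 / (4.00)² = 22.33.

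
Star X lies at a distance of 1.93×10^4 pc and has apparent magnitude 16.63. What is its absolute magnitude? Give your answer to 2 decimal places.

M = m − 5 log₁₀(d/10 pc) = 16.63 − 5 log₁₀(1.93×10^4/10)
  = 16.63 − 5 × 3.286 = 16.63 − 16.43 = 0.20.

0.20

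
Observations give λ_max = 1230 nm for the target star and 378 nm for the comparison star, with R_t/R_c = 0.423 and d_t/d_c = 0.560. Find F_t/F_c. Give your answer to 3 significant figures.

Wien's law: T_t/T_c = λ_c/λ_t = 378/1230 = 0.3073.
L_t/L_c = (R_t/R_c)²(T_t/T_c)⁴ = (0.423)²(0.3073)⁴ = 0.001596.
F_t/F_c = (L_t/L_c)/(d_t/d_c)² = 0.001596/(0.560)² = 0.005089.

0.00509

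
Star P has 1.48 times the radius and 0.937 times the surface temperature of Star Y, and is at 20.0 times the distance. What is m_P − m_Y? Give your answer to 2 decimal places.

L_P/L_Y = (1.48)²(0.937)⁴ = 1.688.
F_P/F_Y = (L_P/L_Y)/(d_P/d_Y)² = 1.688/400.0 = 0.004221.
m_P − m_Y = −2.5 log₁₀(0.004221) = 5.94.

5.94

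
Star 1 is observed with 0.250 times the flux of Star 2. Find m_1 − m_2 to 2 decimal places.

1.51

m_1 − m_2 = −2.5 log₁₀(F_1/F_2) = −2.5 log₁₀(0.250) = −2.5 × (-0.602) = 1.505.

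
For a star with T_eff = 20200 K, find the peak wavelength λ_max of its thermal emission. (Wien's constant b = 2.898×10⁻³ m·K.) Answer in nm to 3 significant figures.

λ_max = b/T = 2.898×10⁻³ / 20200 = 1.43×10^-7 m = 143.5 nm.

143 nm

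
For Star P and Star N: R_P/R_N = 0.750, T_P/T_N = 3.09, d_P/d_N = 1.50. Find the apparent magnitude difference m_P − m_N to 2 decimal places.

-3.39

L_P/L_N = (0.750)²(3.09)⁴ = 51.28.
F_P/F_N = (L_P/L_N)/(d_P/d_N)² = 51.28/2.250 = 22.79.
m_P − m_N = −2.5 log₁₀(22.79) = -3.39.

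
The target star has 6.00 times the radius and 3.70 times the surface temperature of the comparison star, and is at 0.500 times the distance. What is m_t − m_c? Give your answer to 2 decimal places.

L_t/L_c = (6.00)²(3.70)⁴ = 6747.
F_t/F_c = (L_t/L_c)/(d_t/d_c)² = 6747/0.2500 = 2.699×10^4.
m_t − m_c = −2.5 log₁₀(2.699×10^4) = -11.08.

-11.08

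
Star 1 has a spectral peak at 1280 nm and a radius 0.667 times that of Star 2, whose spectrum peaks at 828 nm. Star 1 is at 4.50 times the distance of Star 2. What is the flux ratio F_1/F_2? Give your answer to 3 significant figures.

Wien's law: T_1/T_2 = λ_2/λ_1 = 828/1280 = 0.6469.
L_1/L_2 = (R_1/R_2)²(T_1/T_2)⁴ = (0.667)²(0.6469)⁴ = 0.07790.
F_1/F_2 = (L_1/L_2)/(d_1/d_2)² = 0.07790/(4.50)² = 0.003847.

0.00385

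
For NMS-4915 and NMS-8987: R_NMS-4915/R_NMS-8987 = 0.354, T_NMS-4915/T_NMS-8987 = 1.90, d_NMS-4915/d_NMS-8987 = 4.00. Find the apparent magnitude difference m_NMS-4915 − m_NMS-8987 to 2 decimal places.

2.48

L_NMS-4915/L_NMS-8987 = (0.354)²(1.90)⁴ = 1.633.
F_NMS-4915/F_NMS-8987 = (L_NMS-4915/L_NMS-8987)/(d_NMS-4915/d_NMS-8987)² = 1.633/16.00 = 0.1021.
m_NMS-4915 − m_NMS-8987 = −2.5 log₁₀(0.1021) = 2.48.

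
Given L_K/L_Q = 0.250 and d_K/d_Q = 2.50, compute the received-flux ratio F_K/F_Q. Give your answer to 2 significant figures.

F = L/(4πd²), so F_K/F_Q = (L_K/L_Q) / (d_K/d_Q)²
= 0.250 / (2.50)² = 0.250 / 6.250 = 0.04000.

0.040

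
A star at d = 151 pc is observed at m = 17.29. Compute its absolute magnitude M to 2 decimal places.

M = m − 5 log₁₀(d/10 pc) = 17.29 − 5 log₁₀(151/10)
  = 17.29 − 5 × 1.179 = 17.29 − 5.89 = 11.40.

11.40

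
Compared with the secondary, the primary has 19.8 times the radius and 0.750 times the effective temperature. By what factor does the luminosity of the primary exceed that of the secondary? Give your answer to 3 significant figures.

124

From the Stefan–Boltzmann law, L ∝ R²T⁴, so
L_p/L_s = (R_p/R_s)² (T_p/T_s)⁴ = (19.8)² × (0.750)⁴ = 392.0 × 0.3164 = 124.0.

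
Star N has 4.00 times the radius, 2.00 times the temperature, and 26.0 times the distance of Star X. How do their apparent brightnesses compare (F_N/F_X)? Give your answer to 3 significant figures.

0.379

L_N/L_X = (R_N/R_X)²(T_N/T_X)⁴ = (4.00)² × (2.00)⁴ = 256.0.
F_N/F_X = (L_N/L_X)/(d_N/d_X)² = 256.0 / (26.0)² = 0.3787.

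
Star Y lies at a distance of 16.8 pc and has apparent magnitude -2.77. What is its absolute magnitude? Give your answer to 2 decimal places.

M = m − 5 log₁₀(d/10 pc) = -2.77 − 5 log₁₀(16.8/10)
  = -2.77 − 5 × 0.225 = -2.77 − 1.13 = -3.90.

-3.90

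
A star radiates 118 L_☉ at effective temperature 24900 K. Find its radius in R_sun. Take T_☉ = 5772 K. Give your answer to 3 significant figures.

R/R_☉ = √(L/L_☉) / (T/T_☉)² = √(118) / (4.314)²
       = 10.86 / 18.61 = 0.5837.

0.584 R_sun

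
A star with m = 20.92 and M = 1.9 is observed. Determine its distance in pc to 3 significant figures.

m − M = 5 log₁₀(d/10 pc)
20.92 − (1.9) = 19.02 = 5 log₁₀(d/10)
d = 10 × 10^(19.02/5) = 10 × 10^3.804 = 6.368×10^4 pc.

6.37×10^4 pc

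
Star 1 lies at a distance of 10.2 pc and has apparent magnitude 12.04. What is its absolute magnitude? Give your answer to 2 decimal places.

12.00

M = m − 5 log₁₀(d/10 pc) = 12.04 − 5 log₁₀(10.2/10)
  = 12.04 − 5 × 0.009 = 12.04 − 0.04 = 12.00.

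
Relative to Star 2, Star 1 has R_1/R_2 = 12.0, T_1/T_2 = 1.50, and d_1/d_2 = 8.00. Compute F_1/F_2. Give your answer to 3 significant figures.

11.4

L_1/L_2 = (R_1/R_2)²(T_1/T_2)⁴ = (12.0)² × (1.50)⁴ = 729.0.
F_1/F_2 = (L_1/L_2)/(d_1/d_2)² = 729.0 / (8.00)² = 11.39.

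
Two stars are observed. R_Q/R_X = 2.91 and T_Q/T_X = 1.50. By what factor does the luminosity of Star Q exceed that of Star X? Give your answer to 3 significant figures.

42.9

From the Stefan–Boltzmann law, L ∝ R²T⁴, so
L_Q/L_X = (R_Q/R_X)² (T_Q/T_X)⁴ = (2.91)² × (1.50)⁴ = 8.468 × 5.062 = 42.87.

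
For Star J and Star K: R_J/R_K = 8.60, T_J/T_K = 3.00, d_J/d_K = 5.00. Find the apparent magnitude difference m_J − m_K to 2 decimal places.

L_J/L_K = (8.60)²(3.00)⁴ = 5991.
F_J/F_K = (L_J/L_K)/(d_J/d_K)² = 5991/25.00 = 239.6.
m_J − m_K = −2.5 log₁₀(239.6) = -5.95.

-5.95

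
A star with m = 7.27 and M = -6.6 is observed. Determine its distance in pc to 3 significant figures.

m − M = 5 log₁₀(d/10 pc)
7.27 − (-6.6) = 13.87 = 5 log₁₀(d/10)
d = 10 × 10^(13.87/5) = 10 × 10^2.774 = 5943 pc.

5.94×10^3 pc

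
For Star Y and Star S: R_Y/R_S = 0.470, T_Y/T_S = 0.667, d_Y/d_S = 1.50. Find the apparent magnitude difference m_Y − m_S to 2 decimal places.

L_Y/L_S = (0.470)²(0.667)⁴ = 0.04372.
F_Y/F_S = (L_Y/L_S)/(d_Y/d_S)² = 0.04372/2.250 = 0.01943.
m_Y − m_S = −2.5 log₁₀(0.01943) = 4.28.

4.28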